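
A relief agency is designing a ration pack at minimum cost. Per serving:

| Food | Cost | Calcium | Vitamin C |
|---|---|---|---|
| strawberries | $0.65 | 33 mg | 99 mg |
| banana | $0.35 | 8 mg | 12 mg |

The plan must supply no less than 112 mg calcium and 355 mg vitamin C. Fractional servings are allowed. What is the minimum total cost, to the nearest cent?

$2.33

strawberries only: max(112/33, 355/99) = 3.586 servings → $2.33.
banana only: max(112/8, 355/12) = 29.58 servings → $10.35.
strawberries + banana: intersection lies outside the first quadrant.
So the least-cost plan costs $2.33.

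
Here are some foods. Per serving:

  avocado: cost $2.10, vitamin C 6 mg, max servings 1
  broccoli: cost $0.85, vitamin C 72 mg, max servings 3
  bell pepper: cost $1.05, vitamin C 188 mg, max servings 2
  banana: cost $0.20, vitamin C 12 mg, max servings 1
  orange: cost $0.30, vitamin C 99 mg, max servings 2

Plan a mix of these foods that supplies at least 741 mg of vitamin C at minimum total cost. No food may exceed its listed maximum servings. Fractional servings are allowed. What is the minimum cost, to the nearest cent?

Cost per mg of vitamin C: orange $0.0030, bell pepper $0.0056, broccoli $0.0118, banana $0.0167, avocado $0.3500.
Take 2 servings of orange: +198.0 mg vitamin C for $0.60 (total $0.60, still need 543.0 mg).
Take 2 servings of bell pepper: +376.0 mg vitamin C for $2.10 (total $2.70, still need 167.0 mg).
Take 2.319 servings of broccoli: +167.0 mg vitamin C for $1.97 (total $4.67, still need 0.0 mg).
Greedy by cheapest-per-mg is optimal for a single linear constraint, so the minimum cost is $4.67.

$4.67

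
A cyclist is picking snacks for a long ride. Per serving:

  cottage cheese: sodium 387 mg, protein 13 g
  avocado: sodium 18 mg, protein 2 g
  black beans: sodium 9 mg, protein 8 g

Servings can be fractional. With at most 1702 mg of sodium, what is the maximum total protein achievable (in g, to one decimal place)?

1512.9 g

Protein per mg sodium: black beans 0.8889, avocado 0.1111, cottage cheese 0.03359.
With no serving limits, spend the whole sodium allowance on black beans: 1702 mg / 9 mg × 8 g = 1512.9 g.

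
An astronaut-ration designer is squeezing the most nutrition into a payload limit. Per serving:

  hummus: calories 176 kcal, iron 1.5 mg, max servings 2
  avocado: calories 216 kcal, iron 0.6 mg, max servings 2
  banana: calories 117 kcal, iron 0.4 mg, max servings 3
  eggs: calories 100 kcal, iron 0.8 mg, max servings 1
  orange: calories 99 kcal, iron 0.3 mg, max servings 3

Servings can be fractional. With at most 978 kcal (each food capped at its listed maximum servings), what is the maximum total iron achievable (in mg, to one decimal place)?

5.5 mg

Iron per kcal: hummus 0.008523, eggs 0.008, banana 0.003419, orange 0.00303, avocado 0.002778.
Take 2 servings of hummus: uses 352 kcal, +3.0 mg iron (running total 3.0 mg).
Take 1 serving of eggs: uses 100 kcal, +0.8 mg iron (running total 3.8 mg).
Take 3 servings of banana: uses 351 kcal, +1.2 mg iron (running total 5.0 mg).
Take 1.768 servings of orange: uses 175 kcal, +0.5 mg iron (running total 5.5 mg).
Greedy by best ratio exhausts the calories allowance optimally: 5.5 mg.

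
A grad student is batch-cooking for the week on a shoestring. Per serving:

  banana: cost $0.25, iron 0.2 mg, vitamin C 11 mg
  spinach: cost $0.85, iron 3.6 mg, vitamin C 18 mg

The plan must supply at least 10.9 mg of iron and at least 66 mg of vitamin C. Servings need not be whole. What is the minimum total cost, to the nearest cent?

banana only: max(10.9/0.2, 66/11) = 54.5 servings → $13.62.
spinach only: max(10.9/3.6, 66/18) = 3.667 servings → $3.12.
banana + spinach with both tight: 1.15 servings and 2.964 servings → $2.81.
So the least-cost plan costs $2.81.

$2.81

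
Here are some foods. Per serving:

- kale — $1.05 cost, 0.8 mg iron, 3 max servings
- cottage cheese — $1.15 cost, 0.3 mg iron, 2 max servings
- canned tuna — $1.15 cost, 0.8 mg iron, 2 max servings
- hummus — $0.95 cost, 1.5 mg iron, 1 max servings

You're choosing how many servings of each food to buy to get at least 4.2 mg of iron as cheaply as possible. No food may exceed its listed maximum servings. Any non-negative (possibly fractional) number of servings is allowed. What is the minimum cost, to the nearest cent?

Cost per mg of iron: hummus $0.6333, kale $1.3125, canned tuna $1.4375, cottage cheese $3.8333.
Take 1 serving of hummus: +1.5 mg iron for $0.95 (total $0.95, still need 2.7 mg).
Take 3 servings of kale: +2.4 mg iron for $3.15 (total $4.10, still need 0.3 mg).
Take 0.375 servings of canned tuna: +0.3 mg iron for $0.43 (total $4.53, still need 0.0 mg).
Filling from the cheapest source first is optimal under one linear minimum: $4.53.

$4.53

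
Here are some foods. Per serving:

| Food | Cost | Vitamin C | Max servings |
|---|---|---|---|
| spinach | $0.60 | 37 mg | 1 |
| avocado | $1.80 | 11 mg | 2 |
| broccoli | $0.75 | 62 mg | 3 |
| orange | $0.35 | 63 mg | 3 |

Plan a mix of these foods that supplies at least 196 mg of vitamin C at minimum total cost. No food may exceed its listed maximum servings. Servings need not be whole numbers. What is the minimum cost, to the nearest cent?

$1.13

Cost per mg of vitamin C: orange $0.0056, broccoli $0.0121, spinach $0.0162, avocado $0.1636.
Take 3 servings of orange: +189.0 mg vitamin C for $1.05 (total $1.05, still need 7.0 mg).
Take 0.1129 servings of broccoli: +7.0 mg vitamin C for $0.08 (total $1.13, still need 0.0 mg).
Filling from the cheapest source first is optimal under one linear minimum: $1.13.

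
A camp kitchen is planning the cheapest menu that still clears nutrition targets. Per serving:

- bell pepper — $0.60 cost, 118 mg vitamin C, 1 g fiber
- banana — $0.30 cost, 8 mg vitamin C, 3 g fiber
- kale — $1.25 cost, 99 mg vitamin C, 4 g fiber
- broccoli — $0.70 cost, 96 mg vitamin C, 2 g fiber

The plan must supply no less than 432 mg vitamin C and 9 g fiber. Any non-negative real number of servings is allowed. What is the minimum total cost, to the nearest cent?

$2.67

Minimising a linear cost over {vitamin C ≥ 432, fiber ≥ 9, servings ≥ 0} — the optimum is at a vertex, using one or two foods.
bell pepper only: max(432/118, 9/1) = 9 servings → $5.40.
banana only: max(432/8, 9/3) = 54 servings → $16.20.
kale only: max(432/99, 9/4) = 4.364 servings → $5.45.
broccoli only: max(432/96, 9/2) = 4.5 servings → $3.15.
bell pepper + banana with both tight: 3.538 servings and 1.821 servings → $2.67.
bell pepper + kale with both tight: 2.244 servings and 1.689 servings → $3.46.
bell pepper + broccoli with both tight: 0 servings and 4.5 servings → $3.15.
banana + kale with both targets exact would need a negative amount; discard.
banana + broccoli with both tight: 0 servings and 4.5 servings → $3.15.
kale + broccoli with both tight: 0 servings and 4.5 servings → $3.15.
The minimum over all feasible corners is $2.67.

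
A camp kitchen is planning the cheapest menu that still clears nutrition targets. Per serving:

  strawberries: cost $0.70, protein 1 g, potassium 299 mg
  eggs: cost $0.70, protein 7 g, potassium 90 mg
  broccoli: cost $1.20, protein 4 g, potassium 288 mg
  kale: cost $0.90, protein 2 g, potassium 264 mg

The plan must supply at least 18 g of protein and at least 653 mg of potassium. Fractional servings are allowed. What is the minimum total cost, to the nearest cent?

Check every corner: each single food scaled to meet both minima, and each pair solved so both constraints bind.
strawberries only: max(18/1, 653/299) = 18 servings → $12.60.
eggs only: max(18/7, 653/90) = 7.256 servings → $5.08.
broccoli only: max(18/4, 653/288) = 4.5 servings → $5.40.
kale only: max(18/2, 653/264) = 9 servings → $8.10.
strawberries + eggs with both tight: 1.473 servings and 2.361 servings → $2.68.
strawberries + broccoli with both targets exact would need a negative amount; discard.
strawberries + kale: the both-tight solution has a negative serving — not a feasible corner.
eggs + broccoli with both tight: 1.553 servings and 1.782 servings → $3.23.
eggs + kale with both tight: 2.066 servings and 1.769 servings → $3.04.
broccoli + kale with both targets exact would need a negative amount; discard.
The minimum over all feasible corners is $2.68.

$2.68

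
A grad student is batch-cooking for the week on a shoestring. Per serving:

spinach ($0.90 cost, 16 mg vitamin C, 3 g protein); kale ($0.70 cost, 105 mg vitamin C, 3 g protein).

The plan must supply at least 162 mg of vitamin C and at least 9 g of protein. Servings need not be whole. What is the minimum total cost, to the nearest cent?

Check every corner: each single food scaled to meet both minima, and each pair solved so both constraints bind.
spinach only: max(162/16, 9/3) = 10.12 servings → $9.11.
kale only: max(162/105, 9/3) = 3 servings → $2.10.
spinach + kale with both tight: 1.719 servings and 1.281 servings → $2.44.
The minimum over all feasible corners is $2.10.

$2.10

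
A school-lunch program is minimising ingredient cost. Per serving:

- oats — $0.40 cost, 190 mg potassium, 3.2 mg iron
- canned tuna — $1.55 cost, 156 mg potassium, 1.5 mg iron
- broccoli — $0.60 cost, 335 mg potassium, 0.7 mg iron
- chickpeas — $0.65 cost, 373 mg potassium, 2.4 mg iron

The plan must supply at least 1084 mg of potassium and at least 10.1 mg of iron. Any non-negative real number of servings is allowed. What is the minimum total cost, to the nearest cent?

$2.00

For a min-cost LP with two ≥-constraints, a basic feasible solution has at most two positive variables.
oats only: max(1084/190, 10.1/3.2) = 5.705 servings → $2.28.
canned tuna only: max(1084/156, 10.1/1.5) = 6.949 servings → $10.77.
broccoli only: max(1084/335, 10.1/0.7) = 14.43 servings → $8.66.
chickpeas only: max(1084/373, 10.1/2.4) = 4.208 servings → $2.74.
oats + canned tuna with both targets exact would need a negative amount; discard.
oats + broccoli with both tight: 2.795 servings and 1.65 servings → $2.11.
oats + chickpeas with both tight: 1.58 servings and 2.101 servings → $2.00.
canned tuna + broccoli with both tight: 6.674 servings and 0.1281 servings → $10.42.
canned tuna + chickpeas with both tight: 6.298 servings and 0.2723 servings → $9.94.
broccoli + chickpeas: intersection lies outside the first quadrant.
So the least-cost plan costs $2.00.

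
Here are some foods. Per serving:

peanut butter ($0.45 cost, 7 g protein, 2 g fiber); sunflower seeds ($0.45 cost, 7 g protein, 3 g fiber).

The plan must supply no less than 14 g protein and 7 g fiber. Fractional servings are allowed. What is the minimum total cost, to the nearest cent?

For a min-cost LP with two ≥-constraints, a basic feasible solution has at most two positive variables.
peanut butter only: max(14/7, 7/2) = 3.5 servings → $1.57.
sunflower seeds only: max(14/7, 7/3) = 2.333 servings → $1.05.
peanut butter + sunflower seeds: intersection lies outside the first quadrant.
Cheapest feasible corner: $1.05.

$1.05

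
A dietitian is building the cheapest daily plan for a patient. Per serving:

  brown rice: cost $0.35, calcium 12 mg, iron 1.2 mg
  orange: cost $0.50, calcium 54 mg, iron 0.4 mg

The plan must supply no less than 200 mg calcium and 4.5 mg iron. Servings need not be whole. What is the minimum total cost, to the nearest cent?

$2.50

A basic optimal solution has at most two foods positive. Try each food alone and each pair with both targets met exactly.
brown rice only: max(200/12, 4.5/1.2) = 16.67 servings → $5.83.
orange only: max(200/54, 4.5/0.4) = 11.25 servings → $5.62.
brown rice + orange with both tight: 2.717 servings and 3.1 servings → $2.50.
So the least-cost plan costs $2.50.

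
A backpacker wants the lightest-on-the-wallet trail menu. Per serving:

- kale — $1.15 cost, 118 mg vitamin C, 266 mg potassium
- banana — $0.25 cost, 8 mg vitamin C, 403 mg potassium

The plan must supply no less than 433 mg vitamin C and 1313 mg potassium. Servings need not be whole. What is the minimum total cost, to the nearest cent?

$4.37

Minimising a linear cost over {vitamin C ≥ 433, potassium ≥ 1313, servings ≥ 0} — the optimum is at a vertex, using one or two foods.
kale only: max(433/118, 1313/266) = 4.936 servings → $5.68.
banana only: max(433/8, 1313/403) = 54.12 servings → $13.53.
kale + banana with both tight: 3.61 servings and 0.8752 servings → $4.37.
So the least-cost plan costs $4.37.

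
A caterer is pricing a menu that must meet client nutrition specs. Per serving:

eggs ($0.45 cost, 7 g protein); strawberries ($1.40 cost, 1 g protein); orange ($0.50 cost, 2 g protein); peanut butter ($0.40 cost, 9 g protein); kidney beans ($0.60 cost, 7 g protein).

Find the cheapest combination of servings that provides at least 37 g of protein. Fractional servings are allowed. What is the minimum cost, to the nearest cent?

$1.64

Cost per g of protein: peanut butter $0.0444, eggs $0.0643, kidney beans $0.0857, orange $0.2500, strawberries $1.4000.
With no serving limits, use only peanut butter: 37 g / 9 g = 4.111 servings × $0.40 = $1.64.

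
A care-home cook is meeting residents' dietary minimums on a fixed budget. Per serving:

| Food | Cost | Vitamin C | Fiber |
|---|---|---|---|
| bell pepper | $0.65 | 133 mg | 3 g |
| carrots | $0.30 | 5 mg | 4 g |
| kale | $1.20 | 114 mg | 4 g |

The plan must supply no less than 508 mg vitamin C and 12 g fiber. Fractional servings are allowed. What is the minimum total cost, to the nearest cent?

A basic optimal solution has at most two foods positive. Try each food alone and each pair with both targets met exactly.
bell pepper only: max(508/133, 12/3) = 4 servings → $2.60.
carrots only: max(508/5, 12/4) = 101.6 servings → $30.48.
kale only: max(508/114, 12/4) = 4.456 servings → $5.35.
bell pepper + carrots with both tight: 3.814 servings and 0.1393 servings → $2.52.
bell pepper + kale with both tight: 3.495 servings and 0.3789 servings → $2.73.
carrots + kale: intersection lies outside the first quadrant.
The minimum over all feasible corners is $2.52.

$2.52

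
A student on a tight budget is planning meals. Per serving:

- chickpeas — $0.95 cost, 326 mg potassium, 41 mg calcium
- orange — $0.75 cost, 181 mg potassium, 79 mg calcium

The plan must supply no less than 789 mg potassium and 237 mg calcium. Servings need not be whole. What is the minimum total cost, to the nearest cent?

With two linear requirements the optimum uses one or two foods; enumerate the corners.
chickpeas only: max(789/326, 237/41) = 5.78 servings → $5.49.
orange only: max(789/181, 237/79) = 4.359 servings → $3.27.
chickpeas + orange with both tight: 1.06 servings and 2.45 servings → $2.84.
So the least-cost plan costs $2.84.

$2.84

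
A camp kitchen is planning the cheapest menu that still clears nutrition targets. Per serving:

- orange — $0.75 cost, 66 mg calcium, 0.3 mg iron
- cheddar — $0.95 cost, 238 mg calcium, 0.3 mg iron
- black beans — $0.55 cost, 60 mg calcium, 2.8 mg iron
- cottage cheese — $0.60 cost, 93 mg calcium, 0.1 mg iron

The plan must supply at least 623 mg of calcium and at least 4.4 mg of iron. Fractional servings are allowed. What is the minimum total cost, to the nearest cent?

$2.90

orange only: max(623/66, 4.4/0.3) = 14.67 servings → $11.00.
cheddar only: max(623/238, 4.4/0.3) = 14.67 servings → $13.93.
black beans only: max(623/60, 4.4/2.8) = 10.38 servings → $5.71.
cottage cheese only: max(623/93, 4.4/0.1) = 44 servings → $26.40.
orange + cheddar: intersection lies outside the first quadrant.
orange + black beans with both tight: 8.875 servings and 0.6205 servings → $7.00.
orange + cottage cheese: the both-tight solution has a negative serving — not a feasible corner.
cheddar + black beans with both tight: 2.283 servings and 1.327 servings → $2.90.
cheddar + cottage cheese: intersection lies outside the first quadrant.
black beans + cottage cheese with both tight: 1.364 servings and 5.819 servings → $4.24.
Cheapest feasible corner: $2.90.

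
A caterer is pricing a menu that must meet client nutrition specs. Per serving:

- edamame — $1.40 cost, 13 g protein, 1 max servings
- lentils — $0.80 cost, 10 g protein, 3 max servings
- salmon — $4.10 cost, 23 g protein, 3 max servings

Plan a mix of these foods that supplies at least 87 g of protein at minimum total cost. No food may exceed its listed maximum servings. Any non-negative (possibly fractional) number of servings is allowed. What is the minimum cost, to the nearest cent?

Cost per g of protein: lentils $0.0800, edamame $0.1077, salmon $0.1783.
Take 3 servings of lentils: +30.0 g protein for $2.40 (total $2.40, still need 57.0 g).
Take 1 serving of edamame: +13.0 g protein for $1.40 (total $3.80, still need 44.0 g).
Take 1.913 servings of salmon: +44.0 g protein for $7.84 (total $11.64, still need 0.0 g).
Filling from the cheapest source first is optimal under one linear minimum: $11.64.

$11.64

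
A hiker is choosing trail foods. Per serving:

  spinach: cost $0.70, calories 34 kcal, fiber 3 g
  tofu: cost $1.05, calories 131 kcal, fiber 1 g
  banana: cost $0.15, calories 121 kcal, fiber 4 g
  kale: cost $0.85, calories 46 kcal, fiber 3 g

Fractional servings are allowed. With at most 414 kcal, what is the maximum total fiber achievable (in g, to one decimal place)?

36.5 g

Fiber per kcal: spinach 0.08824, kale 0.06522, banana 0.03306, tofu 0.007634.
With no serving limits, spend the whole calories allowance on spinach: 414 kcal / 34 kcal × 3 g = 36.5 g.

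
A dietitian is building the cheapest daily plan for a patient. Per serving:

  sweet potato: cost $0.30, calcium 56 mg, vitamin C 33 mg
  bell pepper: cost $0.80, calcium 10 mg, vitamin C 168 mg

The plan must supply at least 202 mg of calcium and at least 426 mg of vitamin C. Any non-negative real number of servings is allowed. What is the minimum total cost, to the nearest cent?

$2.50

With two linear requirements the optimum uses one or two foods; enumerate the corners.
sweet potato only: max(202/56, 426/33) = 12.91 servings → $3.87.
bell pepper only: max(202/10, 426/168) = 20.2 servings → $16.16.
sweet potato + bell pepper with both tight: 3.269 servings and 1.894 servings → $2.50.
Cheapest feasible corner: $2.50.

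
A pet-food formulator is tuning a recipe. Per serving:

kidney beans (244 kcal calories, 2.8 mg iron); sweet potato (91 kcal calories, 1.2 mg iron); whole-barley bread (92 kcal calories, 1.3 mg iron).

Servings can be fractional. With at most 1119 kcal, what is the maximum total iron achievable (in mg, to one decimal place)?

15.8 mg

Iron per kcal: whole-barley bread 0.01413, sweet potato 0.01319, kidney beans 0.01148.
With no serving limits, spend the whole calories allowance on whole-barley bread: 1119 kcal / 92 kcal × 1.3 mg = 15.8 mg.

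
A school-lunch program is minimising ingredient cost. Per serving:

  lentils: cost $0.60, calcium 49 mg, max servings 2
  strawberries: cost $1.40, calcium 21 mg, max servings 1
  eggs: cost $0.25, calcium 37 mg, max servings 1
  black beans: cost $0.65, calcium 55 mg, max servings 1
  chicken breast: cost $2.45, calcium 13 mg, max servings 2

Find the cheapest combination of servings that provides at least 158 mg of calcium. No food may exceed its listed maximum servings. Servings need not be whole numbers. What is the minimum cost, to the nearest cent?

Cost per mg of calcium: eggs $0.0068, black beans $0.0118, lentils $0.0122, strawberries $0.0667, chicken breast $0.1885.
Take 1 serving of eggs: +37.0 mg calcium for $0.25 (total $0.25, still need 121.0 mg).
Take 1 serving of black beans: +55.0 mg calcium for $0.65 (total $0.90, still need 66.0 mg).
Take 1.347 servings of lentils: +66.0 mg calcium for $0.81 (total $1.71, still need 0.0 mg).
Filling from the cheapest source first is optimal under one linear minimum: $1.71.

$1.71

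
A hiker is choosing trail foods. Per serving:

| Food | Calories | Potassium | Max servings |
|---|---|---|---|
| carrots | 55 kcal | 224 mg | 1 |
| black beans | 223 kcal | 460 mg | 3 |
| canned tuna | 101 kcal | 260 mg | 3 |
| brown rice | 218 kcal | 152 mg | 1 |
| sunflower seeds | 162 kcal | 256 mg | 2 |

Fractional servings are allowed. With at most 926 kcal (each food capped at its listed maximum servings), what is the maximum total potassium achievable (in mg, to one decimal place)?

Potassium per kcal: carrots 4.073, canned tuna 2.574, black beans 2.063, sunflower seeds 1.58, brown rice 0.6972.
Take 1 serving of carrots: uses 55 kcal, +224.0 mg potassium (running total 224.0 mg).
Take 3 servings of canned tuna: uses 303 kcal, +780.0 mg potassium (running total 1004.0 mg).
Take 2.547 servings of black beans: uses 568 kcal, +1171.7 mg potassium (running total 2175.7 mg).
Greedy by best ratio exhausts the calories allowance optimally: 2175.7 mg.

2175.7 mg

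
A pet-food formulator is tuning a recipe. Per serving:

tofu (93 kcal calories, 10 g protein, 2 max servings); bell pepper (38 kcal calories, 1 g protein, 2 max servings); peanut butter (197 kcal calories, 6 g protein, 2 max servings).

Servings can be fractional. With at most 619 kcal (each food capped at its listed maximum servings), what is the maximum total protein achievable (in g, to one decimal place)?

Protein per kcal: tofu 0.1075, peanut butter 0.03046, bell pepper 0.02632.
Take 2 servings of tofu: uses 186 kcal, +20.0 g protein (running total 20.0 g).
Take 2 servings of peanut butter: uses 394 kcal, +12.0 g protein (running total 32.0 g).
Take 1.026 servings of bell pepper: uses 39 kcal, +1.0 g protein (running total 33.0 g).
Greedy by best ratio exhausts the calories allowance optimally: 33.0 g.

33.0 g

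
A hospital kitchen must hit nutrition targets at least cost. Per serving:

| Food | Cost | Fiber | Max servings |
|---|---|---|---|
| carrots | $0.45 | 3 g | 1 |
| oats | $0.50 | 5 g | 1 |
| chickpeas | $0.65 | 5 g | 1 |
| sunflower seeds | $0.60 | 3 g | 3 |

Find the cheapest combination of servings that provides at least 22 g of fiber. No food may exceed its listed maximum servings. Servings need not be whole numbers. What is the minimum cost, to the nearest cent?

Cost per g of fiber: oats $0.1000, chickpeas $0.1300, carrots $0.1500, sunflower seeds $0.2000.
Take 1 serving of oats: +5.0 g fiber for $0.50 (total $0.50, still need 17.0 g).
Take 1 serving of chickpeas: +5.0 g fiber for $0.65 (total $1.15, still need 12.0 g).
Take 1 serving of carrots: +3.0 g fiber for $0.45 (total $1.60, still need 9.0 g).
Take 3 servings of sunflower seeds: +9.0 g fiber for $1.80 (total $3.40, still need 0.0 g).
Greedy by cheapest-per-g is optimal for a single linear constraint, so the minimum cost is $3.40.

$3.40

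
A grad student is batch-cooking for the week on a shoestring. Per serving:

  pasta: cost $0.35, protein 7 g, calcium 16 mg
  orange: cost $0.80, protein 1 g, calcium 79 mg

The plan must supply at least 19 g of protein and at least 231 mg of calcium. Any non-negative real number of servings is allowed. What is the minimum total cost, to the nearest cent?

$2.78

An LP optimum is at a vertex; with two nutrient constraints at most two foods are used. Check each candidate.
pasta only: max(19/7, 231/16) = 14.44 servings → $5.05.
orange only: max(19/1, 231/79) = 19 servings → $15.20.
pasta + orange with both tight: 2.365 servings and 2.445 servings → $2.78.
Cheapest feasible corner: $2.78.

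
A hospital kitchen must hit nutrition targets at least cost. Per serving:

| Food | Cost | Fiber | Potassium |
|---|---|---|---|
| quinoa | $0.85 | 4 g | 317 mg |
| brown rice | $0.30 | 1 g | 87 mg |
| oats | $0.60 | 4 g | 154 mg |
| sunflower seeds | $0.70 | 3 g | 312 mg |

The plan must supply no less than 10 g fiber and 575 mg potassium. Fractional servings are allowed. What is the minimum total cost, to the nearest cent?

Minimising a linear cost over {fiber ≥ 10, potassium ≥ 575, servings ≥ 0} — the optimum is at a vertex, using one or two foods.
quinoa only: max(10/4, 575/317) = 2.5 servings → $2.12.
brown rice only: max(10/1, 575/87) = 10 servings → $3.00.
oats only: max(10/4, 575/154) = 3.734 servings → $2.24.
sunflower seeds only: max(10/3, 575/312) = 3.333 servings → $2.33.
quinoa + brown rice with both targets exact would need a negative amount; discard.
quinoa + oats with both tight: 1.166 servings and 1.334 servings → $1.79.
quinoa + sunflower seeds: intersection lies outside the first quadrant.
brown rice + oats with both tight: 3.918 servings and 1.521 servings → $2.09.
brown rice + sunflower seeds: the both-tight solution has a negative serving — not a feasible corner.
oats + sunflower seeds with both tight: 1.775 servings and 0.9669 servings → $1.74.
The minimum over all feasible corners is $1.74.

$1.74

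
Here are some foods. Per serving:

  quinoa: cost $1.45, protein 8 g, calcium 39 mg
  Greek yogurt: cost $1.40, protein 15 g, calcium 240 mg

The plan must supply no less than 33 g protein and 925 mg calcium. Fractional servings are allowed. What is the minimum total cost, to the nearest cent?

Minimising a linear cost over {protein ≥ 33, calcium ≥ 925, servings ≥ 0} — the optimum is at a vertex, using one or two foods.
quinoa only: max(33/8, 925/39) = 23.72 servings → $34.39.
Greek yogurt only: max(33/15, 925/240) = 3.854 servings → $5.40.
quinoa + Greek yogurt with both targets exact would need a negative amount; discard.
The minimum over all feasible corners is $5.40.

$5.40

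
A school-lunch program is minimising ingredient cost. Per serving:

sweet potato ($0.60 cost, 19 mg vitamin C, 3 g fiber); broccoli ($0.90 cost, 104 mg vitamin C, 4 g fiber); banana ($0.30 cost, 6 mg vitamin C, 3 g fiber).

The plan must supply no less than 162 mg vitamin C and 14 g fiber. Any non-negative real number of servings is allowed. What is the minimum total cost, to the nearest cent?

$2.10

With two linear requirements the optimum uses one or two foods; enumerate the corners.
sweet potato only: max(162/19, 14/3) = 8.526 servings → $5.12.
broccoli only: max(162/104, 14/4) = 3.5 servings → $3.15.
banana only: max(162/6, 14/3) = 27 servings → $8.10.
sweet potato + broccoli with both tight: 3.424 servings and 0.9322 servings → $2.89.
sweet potato + banana: intersection lies outside the first quadrant.
broccoli + banana with both tight: 1.396 servings and 2.806 servings → $2.10.
The minimum over all feasible corners is $2.10.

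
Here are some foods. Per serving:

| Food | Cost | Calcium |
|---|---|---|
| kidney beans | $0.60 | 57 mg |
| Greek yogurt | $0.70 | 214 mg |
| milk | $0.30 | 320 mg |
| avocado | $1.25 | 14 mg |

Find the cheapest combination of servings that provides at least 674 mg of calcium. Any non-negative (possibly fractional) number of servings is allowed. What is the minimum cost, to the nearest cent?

Cost per mg of calcium: milk $0.0009, Greek yogurt $0.0033, kidney beans $0.0105, avocado $0.0893.
With no serving limits, use only milk: 674 mg / 320 mg = 2.106 servings × $0.30 = $0.63.

$0.63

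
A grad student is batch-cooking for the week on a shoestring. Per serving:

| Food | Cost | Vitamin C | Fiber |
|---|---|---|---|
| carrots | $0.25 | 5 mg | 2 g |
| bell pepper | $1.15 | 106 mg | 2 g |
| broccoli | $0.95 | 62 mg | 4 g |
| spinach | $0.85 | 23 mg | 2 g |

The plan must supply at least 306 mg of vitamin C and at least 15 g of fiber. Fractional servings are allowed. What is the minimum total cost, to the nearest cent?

$4.22

carrots only: max(306/5, 15/2) = 61.2 servings → $15.30.
bell pepper only: max(306/106, 15/2) = 7.5 servings → $8.62.
broccoli only: max(306/62, 15/4) = 4.935 servings → $4.69.
spinach only: max(306/23, 15/2) = 13.3 servings → $11.31.
carrots + bell pepper with both tight: 4.842 servings and 2.658 servings → $4.27.
carrots + broccoli: intersection lies outside the first quadrant.
carrots + spinach: intersection lies outside the first quadrant.
bell pepper + broccoli with both tight: 0.98 servings and 3.26 servings → $4.22.
bell pepper + spinach with both tight: 1.608 servings and 5.892 servings → $6.86.
broccoli + spinach: the both-tight solution has a negative serving — not a feasible corner.
The minimum over all feasible corners is $4.22.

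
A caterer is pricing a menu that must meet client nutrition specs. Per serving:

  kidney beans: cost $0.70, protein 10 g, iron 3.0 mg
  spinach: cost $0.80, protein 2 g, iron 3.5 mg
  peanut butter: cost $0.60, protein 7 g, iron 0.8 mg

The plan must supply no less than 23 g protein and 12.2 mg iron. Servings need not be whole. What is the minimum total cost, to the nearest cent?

With two linear requirements the optimum uses one or two foods; enumerate the corners.
kidney beans only: max(23/10, 12.2/3.0) = 4.067 servings → $2.85.
spinach only: max(23/2, 12.2/3.5) = 11.5 servings → $9.20.
peanut butter only: max(23/7, 12.2/0.8) = 15.25 servings → $9.15.
kidney beans + spinach with both tight: 1.934 servings and 1.828 servings → $2.82.
kidney beans + peanut butter: intersection lies outside the first quadrant.
spinach + peanut butter with both tight: 2.926 servings and 2.45 servings → $3.81.
Cheapest feasible corner: $2.82.

$2.82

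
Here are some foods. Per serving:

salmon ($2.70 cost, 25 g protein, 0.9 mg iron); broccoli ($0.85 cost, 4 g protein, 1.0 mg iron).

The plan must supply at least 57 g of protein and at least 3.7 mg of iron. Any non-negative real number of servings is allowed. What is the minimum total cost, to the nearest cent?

$6.96

Check every corner: each single food scaled to meet both minima, and each pair solved so both constraints bind.
salmon only: max(57/25, 3.7/0.9) = 4.111 servings → $11.10.
broccoli only: max(57/4, 3.7/1.0) = 14.25 servings → $12.11.
salmon + broccoli with both tight: 1.972 servings and 1.925 servings → $6.96.
So the least-cost plan costs $6.96.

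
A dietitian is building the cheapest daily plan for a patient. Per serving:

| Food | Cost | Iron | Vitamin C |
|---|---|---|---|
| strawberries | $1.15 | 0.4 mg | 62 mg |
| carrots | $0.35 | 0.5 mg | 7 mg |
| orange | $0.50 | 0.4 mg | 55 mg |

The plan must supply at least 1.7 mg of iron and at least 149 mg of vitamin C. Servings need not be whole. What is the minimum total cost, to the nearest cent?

strawberries only: max(1.7/0.4, 149/62) = 4.25 servings → $4.89.
carrots only: max(1.7/0.5, 149/7) = 21.29 servings → $7.45.
orange only: max(1.7/0.4, 149/55) = 4.25 servings → $2.12.
strawberries + carrots with both tight: 2.22 servings and 1.624 servings → $3.12.
strawberries + orange with both targets exact would need a negative amount; discard.
carrots + orange with both tight: 1.372 servings and 2.534 servings → $1.75.
The minimum over all feasible corners is $1.75.

$1.75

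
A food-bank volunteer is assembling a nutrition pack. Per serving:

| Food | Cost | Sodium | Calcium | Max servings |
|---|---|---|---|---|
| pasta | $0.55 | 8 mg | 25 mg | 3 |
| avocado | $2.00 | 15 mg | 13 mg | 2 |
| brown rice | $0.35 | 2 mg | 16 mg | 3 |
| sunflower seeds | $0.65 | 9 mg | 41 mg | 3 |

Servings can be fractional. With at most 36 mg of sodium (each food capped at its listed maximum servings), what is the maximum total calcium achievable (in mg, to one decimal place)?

Calcium per mg sodium: brown rice 8, sunflower seeds 4.556, pasta 3.125, avocado 0.8667.
Take 3 servings of brown rice: uses 6 mg sodium, +48.0 mg calcium (running total 48.0 mg).
Take 3 servings of sunflower seeds: uses 27 mg sodium, +123.0 mg calcium (running total 171.0 mg).
Take 0.375 servings of pasta: uses 3 mg sodium, +9.4 mg calcium (running total 180.4 mg).
Filling greedily by calcium-per-mg sodium is optimal for one linear limit, giving 180.4 mg.

180.4 mg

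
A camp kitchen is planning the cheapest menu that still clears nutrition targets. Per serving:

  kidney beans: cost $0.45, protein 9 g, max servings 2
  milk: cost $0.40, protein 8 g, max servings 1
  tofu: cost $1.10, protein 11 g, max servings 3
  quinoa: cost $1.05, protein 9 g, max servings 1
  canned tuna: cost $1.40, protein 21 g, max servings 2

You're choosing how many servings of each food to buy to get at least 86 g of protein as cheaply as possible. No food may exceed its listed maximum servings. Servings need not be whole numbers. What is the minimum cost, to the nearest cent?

Cost per g of protein: kidney beans $0.0500, milk $0.0500, canned tuna $0.0667, tofu $0.1000, quinoa $0.1167.
Take 2 servings of kidney beans: +18.0 g protein for $0.90 (total $0.90, still need 68.0 g).
Take 1 serving of milk: +8.0 g protein for $0.40 (total $1.30, still need 60.0 g).
Take 2 servings of canned tuna: +42.0 g protein for $2.80 (total $4.10, still need 18.0 g).
Take 1.636 servings of tofu: +18.0 g protein for $1.80 (total $5.90, still need 0.0 g).
Filling from the cheapest source first is optimal under one linear minimum: $5.90.

$5.90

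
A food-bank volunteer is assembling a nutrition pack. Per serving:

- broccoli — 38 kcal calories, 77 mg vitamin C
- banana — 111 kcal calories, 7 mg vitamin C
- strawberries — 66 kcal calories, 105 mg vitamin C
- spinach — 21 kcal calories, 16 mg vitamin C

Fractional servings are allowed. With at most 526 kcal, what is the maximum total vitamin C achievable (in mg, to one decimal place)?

1065.8 mg

Vitamin C per kcal: broccoli 2.026, strawberries 1.591, spinach 0.7619, banana 0.06306.
With no serving limits, spend the whole calories allowance on broccoli: 526 kcal / 38 kcal × 77 mg = 1065.8 mg.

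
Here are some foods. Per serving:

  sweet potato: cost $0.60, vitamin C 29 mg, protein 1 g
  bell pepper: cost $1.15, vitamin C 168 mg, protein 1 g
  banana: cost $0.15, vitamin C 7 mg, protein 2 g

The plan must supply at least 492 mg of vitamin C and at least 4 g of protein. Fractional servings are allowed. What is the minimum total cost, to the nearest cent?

$3.42

This is a tiny linear program; its minimum lies at a vertex of the feasible set. List the vertices and price them.
sweet potato only: max(492/29, 4/1) = 16.97 servings → $10.18.
bell pepper only: max(492/168, 4/1) = 4 servings → $4.60.
banana only: max(492/7, 4/2) = 70.29 servings → $10.54.
sweet potato + bell pepper with both tight: 1.295 servings and 2.705 servings → $3.89.
sweet potato + banana: intersection lies outside the first quadrant.
bell pepper + banana with both tight: 2.906 servings and 0.5471 servings → $3.42.
The minimum over all feasible corners is $3.42.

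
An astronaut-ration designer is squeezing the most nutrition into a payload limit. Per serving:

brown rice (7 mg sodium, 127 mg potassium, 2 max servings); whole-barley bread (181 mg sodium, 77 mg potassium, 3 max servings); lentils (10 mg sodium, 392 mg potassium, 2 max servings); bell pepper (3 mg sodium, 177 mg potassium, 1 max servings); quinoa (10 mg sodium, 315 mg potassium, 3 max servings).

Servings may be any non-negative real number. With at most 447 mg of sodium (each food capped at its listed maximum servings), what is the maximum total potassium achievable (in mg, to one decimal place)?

2321.7 mg

Potassium per mg sodium: bell pepper 59, lentils 39.2, quinoa 31.5, brown rice 18.14, whole-barley bread 0.4254.
Take 1 serving of bell pepper: uses 3 mg sodium, +177.0 mg potassium (running total 177.0 mg).
Take 2 servings of lentils: uses 20 mg sodium, +784.0 mg potassium (running total 961.0 mg).
Take 3 servings of quinoa: uses 30 mg sodium, +945.0 mg potassium (running total 1906.0 mg).
Take 2 servings of brown rice: uses 14 mg sodium, +254.0 mg potassium (running total 2160.0 mg).
Take 2.099 servings of whole-barley bread: uses 380 mg sodium, +161.7 mg potassium (running total 2321.7 mg).
Filling greedily by potassium-per-mg sodium is optimal for one linear limit, giving 2321.7 mg.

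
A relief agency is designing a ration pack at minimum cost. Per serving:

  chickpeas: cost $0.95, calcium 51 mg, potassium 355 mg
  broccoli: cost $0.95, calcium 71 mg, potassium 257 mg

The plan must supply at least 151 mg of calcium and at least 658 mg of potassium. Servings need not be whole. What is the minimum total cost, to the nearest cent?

$2.20

A basic optimal solution has at most two foods positive. Try each food alone and each pair with both targets met exactly.
chickpeas only: max(151/51, 658/355) = 2.961 servings → $2.81.
broccoli only: max(151/71, 658/257) = 2.56 servings → $2.43.
chickpeas + broccoli with both tight: 0.6539 servings and 1.657 servings → $2.20.
Cheapest feasible corner: $2.20.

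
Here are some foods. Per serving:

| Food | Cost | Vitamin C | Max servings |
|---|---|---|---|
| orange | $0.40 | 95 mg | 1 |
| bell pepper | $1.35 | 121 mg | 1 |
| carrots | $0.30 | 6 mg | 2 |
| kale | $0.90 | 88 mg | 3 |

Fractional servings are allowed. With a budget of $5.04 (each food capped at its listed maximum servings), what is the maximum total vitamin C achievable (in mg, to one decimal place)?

Vitamin C per dollar: orange 237.5, kale 97.78, bell pepper 89.63, carrots 20.
Take 1 serving of orange: spends $0.40, +95.0 mg vitamin C (running total 95.0 mg).
Take 3 servings of kale: spends $2.70, +264.0 mg vitamin C (running total 359.0 mg).
Take 1 serving of bell pepper: spends $1.35, +121.0 mg vitamin C (running total 480.0 mg).
Take 1.967 servings of carrots: spends $0.59, +11.8 mg vitamin C (running total 491.8 mg).
Greedy by best ratio exhausts the cost allowance optimally: 491.8 mg.

491.8 mg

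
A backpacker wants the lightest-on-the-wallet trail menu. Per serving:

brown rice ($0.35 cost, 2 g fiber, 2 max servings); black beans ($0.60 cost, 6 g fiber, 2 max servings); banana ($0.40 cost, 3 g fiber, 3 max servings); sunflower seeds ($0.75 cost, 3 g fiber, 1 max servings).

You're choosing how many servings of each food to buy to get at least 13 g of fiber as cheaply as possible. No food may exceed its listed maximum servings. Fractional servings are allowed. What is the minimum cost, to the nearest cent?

Cost per g of fiber: black beans $0.1000, banana $0.1333, brown rice $0.1750, sunflower seeds $0.2500.
Take 2 servings of black beans: +12.0 g fiber for $1.20 (total $1.20, still need 1.0 g).
Take 0.3333 servings of banana: +1.0 g fiber for $0.13 (total $1.33, still need 0.0 g).
Filling from the cheapest source first is optimal under one linear minimum: $1.33.

$1.33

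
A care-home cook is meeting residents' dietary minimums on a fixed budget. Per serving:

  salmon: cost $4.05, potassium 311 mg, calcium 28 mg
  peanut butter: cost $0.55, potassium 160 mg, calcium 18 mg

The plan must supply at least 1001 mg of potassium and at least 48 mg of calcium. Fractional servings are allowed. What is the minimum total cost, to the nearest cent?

$3.44

A basic optimal solution has at most two foods positive. Try each food alone and each pair with both targets met exactly.
salmon only: max(1001/311, 48/28) = 3.219 servings → $13.04.
peanut butter only: max(1001/160, 48/18) = 6.256 servings → $3.44.
salmon + peanut butter with both targets exact would need a negative amount; discard.
So the least-cost plan costs $3.44.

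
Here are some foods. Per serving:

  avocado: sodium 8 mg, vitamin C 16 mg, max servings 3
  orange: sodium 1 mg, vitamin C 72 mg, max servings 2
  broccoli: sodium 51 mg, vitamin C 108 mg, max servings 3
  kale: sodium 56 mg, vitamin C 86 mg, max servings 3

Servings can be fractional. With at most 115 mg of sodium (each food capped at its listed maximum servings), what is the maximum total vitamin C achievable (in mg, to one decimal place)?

Vitamin C per mg sodium: orange 72, broccoli 2.118, avocado 2, kale 1.536.
Take 2 servings of orange: uses 2 mg sodium, +144.0 mg vitamin C (running total 144.0 mg).
Take 2.216 servings of broccoli: uses 113 mg sodium, +239.3 mg vitamin C (running total 383.3 mg).
Greedy by best ratio exhausts the sodium allowance optimally: 383.3 mg.

383.3 mg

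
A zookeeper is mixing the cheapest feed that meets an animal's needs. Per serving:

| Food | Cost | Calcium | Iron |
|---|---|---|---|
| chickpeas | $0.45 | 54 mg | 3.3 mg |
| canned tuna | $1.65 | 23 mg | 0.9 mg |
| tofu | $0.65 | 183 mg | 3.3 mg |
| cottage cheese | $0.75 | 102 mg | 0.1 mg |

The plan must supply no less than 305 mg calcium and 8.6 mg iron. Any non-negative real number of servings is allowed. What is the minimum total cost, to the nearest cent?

An LP optimum is at a vertex; with two nutrient constraints at most two foods are used. Check each candidate.
chickpeas only: max(305/54, 8.6/3.3) = 5.648 servings → $2.54.
canned tuna only: max(305/23, 8.6/0.9) = 13.26 servings → $21.88.
tofu only: max(305/183, 8.6/3.3) = 2.606 servings → $1.69.
cottage cheese only: max(305/102, 8.6/0.1) = 86 servings → $64.50.
chickpeas + canned tuna: the both-tight solution has a negative serving — not a feasible corner.
chickpeas + tofu with both tight: 1.333 servings and 1.273 servings → $1.43.
chickpeas + cottage cheese with both tight: 2.556 servings and 1.637 servings → $2.38.
canned tuna + tofu with both tight: 6.389 servings and 0.8637 servings → $11.10.
canned tuna + cottage cheese with both tight: 9.46 servings and 0.857 servings → $16.25.
tofu + cottage cheese with both targets exact would need a negative amount; discard.
Cheapest feasible corner: $1.43.

$1.43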